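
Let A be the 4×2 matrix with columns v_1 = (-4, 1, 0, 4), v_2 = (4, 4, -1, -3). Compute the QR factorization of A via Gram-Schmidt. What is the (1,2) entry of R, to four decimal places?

r_{12} = -4.1779

v_1 = (-4, 1, 0, 4); ‖v_1‖ = 5.7446, so q_1 = (-0.6963, 0.1741, 0.0000, 0.6963).
r_{12} = q_1·v_2 = -4.1779.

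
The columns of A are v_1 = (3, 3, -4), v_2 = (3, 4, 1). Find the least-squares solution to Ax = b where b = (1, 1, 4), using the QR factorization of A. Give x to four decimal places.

v_1 = (3, 3, -4); ‖v_1‖ = 5.8310, so q_1 = (0.5145, 0.5145, -0.6860).
q_1·v_2 = 0.5145·3 + 0.5145·4 + (-0.6860)·1 = 2.9155.
u_2 = v_2 − 2.9155·q_1 = (1.5000, 2.5000, 3.0000).
‖u_2‖ = 4.1833, so q_2 = (0.3586, 0.5976, 0.7171).
Qᵀb = (-1.7150, 3.8247).
Back-substitute: x_2 = 3.8247/4.1833 = 0.9143.
x_1 = (-1.7150 − 2.9155·0.9143)/5.8310 = -0.7513.

x = (-0.7513, 0.9143)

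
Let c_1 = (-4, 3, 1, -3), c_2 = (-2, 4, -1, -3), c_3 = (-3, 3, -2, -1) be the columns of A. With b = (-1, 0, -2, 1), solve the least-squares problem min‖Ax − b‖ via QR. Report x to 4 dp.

c_1 = (-4, 3, 1, -3); ‖c_1‖ = 5.9161, so q_1 = (-0.6761, 0.5071, 0.1690, -0.5071).
q_1·c_2 = (-0.6761)·(-2) + 0.5071·4 + 0.1690·(-1) + (-0.5071)·(-3) = 4.7329.
u_2 = c_2 − 4.7329·q_1 = (1.2000, 1.6000, -1.8000, -0.6000).
‖u_2‖ = 2.7568, so q_2 = (0.4353, 0.5804, -0.6529, -0.2176).
q_1·c_3 = (-0.6761)·(-3) + 0.5071·3 + 0.1690·(-2) + (-0.5071)·(-1) = 3.7187; q_2·c_3 = 0.4353·(-3) + 0.5804·3 + (-0.6529)·(-2) + (-0.2176)·(-1) = 1.9588.
u_3 = c_3 − 3.7187·q_1 − 1.9588·q_2 = (-1.3383, -0.0226, -1.3496, 1.3120).
‖u_3‖ = 2.3097, so q_3 = (-0.5795, -0.0098, -0.5843, 0.5681).
Qᵀb = (-0.1690, 0.6529, 2.3162).
Back-substitute: x_3 = 2.3162/2.3097 = 1.0028.
x_2 = (0.6529 − 1.9588·1.0028)/2.7568 = -0.4757.
x_1 = (-0.1690 − 4.7329·(-0.4757) − 3.7187·1.0028)/5.9161 = -0.2784.

x = (-0.2784, -0.4757, 1.0028)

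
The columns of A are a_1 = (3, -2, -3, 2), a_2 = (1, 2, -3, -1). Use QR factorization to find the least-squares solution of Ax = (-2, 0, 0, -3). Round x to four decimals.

q_1 = a_1/‖a_1‖ = (3, -2, -3, 2)/5.0990 = (0.5883, -0.3922, -0.5883, 0.3922).
r_{12} = q_1·a_2 = 1.1767.
u_2 = a_2 − 1.1767·q_1 = (0.3077, 2.4615, -2.3077, -1.4615).
‖u_2‖ = 3.6899, so q_2 = (0.0834, 0.6671, -0.6254, -0.3961).
Qᵀb = (-2.3534, 1.0215).
Back-substitute: x_2 = 1.0215/3.6899 = 0.2768.
x_1 = (-2.3534 − 1.1767·0.2768)/5.0990 = -0.5254.

x = (-0.5254, 0.2768)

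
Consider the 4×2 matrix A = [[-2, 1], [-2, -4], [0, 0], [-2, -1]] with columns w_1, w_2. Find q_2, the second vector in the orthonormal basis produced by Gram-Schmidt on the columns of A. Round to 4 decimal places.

q_2 = (0.6556, -0.7493, 0.0000, 0.0937)

w_1 = (-2, -2, 0, -2); ‖w_1‖ = 3.4641, so q_1 = (-0.5774, -0.5774, 0.0000, -0.5774).
q_1·w_2 = (-0.5774)·1 + (-0.5774)·(-4) + 0.0000·0 + (-0.5774)·(-1) = 2.3094.
u_2 = w_2 − 2.3094·q_1 = (2.3333, -2.6667, 0.0000, 0.3333).
‖u_2‖ = 3.5590, so q_2 = (0.6556, -0.7493, 0.0000, 0.0937).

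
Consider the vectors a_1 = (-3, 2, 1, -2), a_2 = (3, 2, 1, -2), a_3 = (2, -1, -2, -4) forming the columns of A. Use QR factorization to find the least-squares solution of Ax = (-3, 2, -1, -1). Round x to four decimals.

x = (0.7881, -0.2736, 0.0925)

a_1 = (-3, 2, 1, -2); ‖a_1‖ = 4.2426, so e_1 = (-0.7071, 0.4714, 0.2357, -0.4714).
e_1·a_2 = (-0.7071)·3 + 0.4714·2 + 0.2357·1 + (-0.4714)·(-2) = 0.0000.
u_2 = a_2 − 0.0000·e_1 = (3.0000, 2.0000, 1.0000, -2.0000).
‖u_2‖ = 4.2426, so e_2 = (0.7071, 0.4714, 0.2357, -0.4714).
e_1·a_3 = (-0.7071)·2 + 0.4714·(-1) + 0.2357·(-2) + (-0.4714)·(-4) = -0.4714; e_2·a_3 = 0.7071·2 + 0.4714·(-1) + 0.2357·(-2) + (-0.4714)·(-4) = 2.3570.
u_3 = a_3 + 0.4714·e_1 − 2.3570·e_2 = (0.0000, -1.8889, -2.4444, -3.1111).
‖u_3‖ = 4.3843, so e_3 = (0.0000, -0.4308, -0.5575, -0.7096).
Qᵀb = (3.2998, -0.9428, 0.4055).
Back-substitute: x_3 = 0.4055/4.3843 = 0.0925.
x_2 = (-0.9428 − 2.3570·0.0925)/4.2426 = -0.2736.
x_1 = (3.2998 − 0.0000·(-0.2736) + 0.4714·0.0925)/4.2426 = 0.7881.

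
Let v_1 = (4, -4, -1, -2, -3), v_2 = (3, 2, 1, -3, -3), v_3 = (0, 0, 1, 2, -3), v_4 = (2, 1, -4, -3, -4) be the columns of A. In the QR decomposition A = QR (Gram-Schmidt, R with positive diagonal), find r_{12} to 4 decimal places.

r_{12} = 2.6540

q_1 = v_1/‖v_1‖ = (4, -4, -1, -2, -3)/6.7823 = (0.5898, -0.5898, -0.1474, -0.2949, -0.4423).
r_{12} = q_1·v_2 = 2.6540.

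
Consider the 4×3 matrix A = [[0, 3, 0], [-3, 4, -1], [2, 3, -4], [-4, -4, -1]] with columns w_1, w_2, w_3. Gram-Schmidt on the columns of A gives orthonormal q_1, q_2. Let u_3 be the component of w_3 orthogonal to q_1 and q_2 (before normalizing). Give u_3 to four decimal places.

q_1 = w_1/‖w_1‖ = (0, -3, 2, -4)/5.3852 = (0.0000, -0.5571, 0.3714, -0.7428).
r_{12} = q_1·w_2 = 1.8570.
u_2 = w_2 − 1.8570·q_1 = (3.0000, 5.0345, 2.3103, -2.6207).
‖u_2‖ = 6.8229, so q_2 = (0.4397, 0.7379, 0.3386, -0.3841).
r_{13} = q_1·w_3 = -0.1857; r_{23} = q_2·w_3 = -1.7082.
u_3 = w_3 + 0.1857·q_1 + 1.7082·q_2 = (0.7511, 0.1570, -3.3526, -1.7941).

u_3 = (0.7511, 0.1570, -3.3526, -1.7941)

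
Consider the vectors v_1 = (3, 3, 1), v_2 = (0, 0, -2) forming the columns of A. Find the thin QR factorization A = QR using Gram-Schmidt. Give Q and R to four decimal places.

Q = [[0.6882, 0.1622], [0.6882, 0.1622], [0.2294, -0.9733]], R = [[4.3589, -0.4588], [0.0000, 1.9467]]

v_1 = (3, 3, 1); ‖v_1‖ = 4.3589, so q_1 = (0.6882, 0.6882, 0.2294).
q_1·v_2 = 0.6882·0 + 0.6882·0 + 0.2294·(-2) = -0.4588.
u_2 = v_2 + 0.4588·q_1 = (0.3158, 0.3158, -1.8947).
‖u_2‖ = 1.9467, so q_2 = (0.1622, 0.1622, -0.9733).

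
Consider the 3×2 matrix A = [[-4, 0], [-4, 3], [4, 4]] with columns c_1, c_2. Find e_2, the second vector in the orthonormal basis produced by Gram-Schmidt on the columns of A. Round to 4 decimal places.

e_2 = (0.0671, 0.6712, 0.7383)

c_1 = (-4, -4, 4); ‖c_1‖ = 6.9282, so e_1 = (-0.5774, -0.5774, 0.5774).
e_1·c_2 = (-0.5774)·0 + (-0.5774)·3 + 0.5774·4 = 0.5774.
u_2 = c_2 − 0.5774·e_1 = (0.3333, 3.3333, 3.6667).
‖u_2‖ = 4.9666, so e_2 = (0.0671, 0.6712, 0.7383).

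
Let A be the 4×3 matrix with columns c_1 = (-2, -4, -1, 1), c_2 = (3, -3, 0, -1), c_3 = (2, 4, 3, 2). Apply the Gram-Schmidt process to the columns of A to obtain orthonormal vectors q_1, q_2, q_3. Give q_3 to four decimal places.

q_3 = (0.2033, -0.0557, 0.5932, 0.7770)

c_1 = (-2, -4, -1, 1); ‖c_1‖ = 4.6904, so q_1 = (-0.4264, -0.8528, -0.2132, 0.2132).
q_1·c_2 = (-0.4264)·3 + (-0.8528)·(-3) + (-0.2132)·0 + 0.2132·(-1) = 1.0660.
u_2 = c_2 − 1.0660·q_1 = (3.4545, -2.0909, 0.2273, -1.2273).
‖u_2‖ = 4.2265, so q_2 = (0.8173, -0.4947, 0.0538, -0.2904).
q_1·c_3 = (-0.4264)·2 + (-0.8528)·4 + (-0.2132)·3 + 0.2132·2 = -4.4772; q_2·c_3 = 0.8173·2 + (-0.4947)·4 + 0.0538·3 + (-0.2904)·2 = -0.7636.
u_3 = c_3 + 4.4772·q_1 + 0.7636·q_2 = (0.7150, -0.1959, 2.0865, 2.7328).
‖u_3‖ = 3.5173, so q_3 = (0.2033, -0.0557, 0.5932, 0.7770).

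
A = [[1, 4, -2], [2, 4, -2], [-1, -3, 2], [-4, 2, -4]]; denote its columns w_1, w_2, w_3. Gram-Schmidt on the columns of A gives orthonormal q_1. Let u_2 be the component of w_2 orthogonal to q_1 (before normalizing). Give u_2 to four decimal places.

q_1 = w_1/‖w_1‖ = (1, 2, -1, -4)/4.6904 = (0.2132, 0.4264, -0.2132, -0.8528).
r_{12} = q_1·w_2 = 1.4924.
u_2 = w_2 − 1.4924·q_1 = (3.6818, 3.3636, -2.6818, 3.2727).

u_2 = (3.6818, 3.3636, -2.6818, 3.2727)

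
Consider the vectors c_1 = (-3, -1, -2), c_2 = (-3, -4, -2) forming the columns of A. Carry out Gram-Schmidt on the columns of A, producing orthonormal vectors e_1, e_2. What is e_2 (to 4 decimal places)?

e_2 = (0.2224, -0.9636, 0.1482)

e_1 = c_1/‖c_1‖ = (-3, -1, -2)/3.7417 = (-0.8018, -0.2673, -0.5345).
r_{12} = e_1·c_2 = 4.5434.
u_2 = c_2 − 4.5434·e_1 = (0.6429, -2.7857, 0.4286).
‖u_2‖ = 2.8909, so e_2 = (0.2224, -0.9636, 0.1482).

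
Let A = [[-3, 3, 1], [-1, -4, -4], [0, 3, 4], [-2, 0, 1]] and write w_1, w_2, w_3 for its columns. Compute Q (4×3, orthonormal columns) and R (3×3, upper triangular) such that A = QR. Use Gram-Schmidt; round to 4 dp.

Q = [[-0.8018, 0.3398, -0.4797], [-0.2673, -0.7677, 0.0335], [0.0000, 0.5286, 0.5243], [-0.5345, -0.1258, 0.7028]], R = [[3.7417, -1.3363, -0.2673], [0.0000, 5.6758, 5.3989], [0.0000, 0.0000, 2.1864]]

w_1 = (-3, -1, 0, -2); ‖w_1‖ = 3.7417, so q_1 = (-0.8018, -0.2673, 0.0000, -0.5345).
q_1·w_2 = (-0.8018)·3 + (-0.2673)·(-4) + 0.0000·3 + (-0.5345)·0 = -1.3363.
u_2 = w_2 + 1.3363·q_1 = (1.9286, -4.3571, 3.0000, -0.7143).
‖u_2‖ = 5.6758, so q_2 = (0.3398, -0.7677, 0.5286, -0.1258).
q_1·w_3 = (-0.8018)·1 + (-0.2673)·(-4) + 0.0000·4 + (-0.5345)·1 = -0.2673; q_2·w_3 = 0.3398·1 + (-0.7677)·(-4) + 0.5286·4 + (-0.1258)·1 = 5.3989.
u_3 = w_3 + 0.2673·q_1 − 5.3989·q_2 = (-1.0488, 0.0732, 1.1463, 1.5366).
‖u_3‖ = 2.1864, so q_3 = (-0.4797, 0.0335, 0.5243, 0.7028).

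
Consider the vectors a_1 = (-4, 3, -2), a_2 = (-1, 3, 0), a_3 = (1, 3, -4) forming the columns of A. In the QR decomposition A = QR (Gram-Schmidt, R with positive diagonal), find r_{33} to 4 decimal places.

r_{33} = 4.3636

q_1 = a_1/‖a_1‖ = (-4, 3, -2)/5.3852 = (-0.7428, 0.5571, -0.3714).
r_{12} = q_1·a_2 = 2.4140.
u_2 = a_2 − 2.4140·q_1 = (0.7931, 1.6552, 0.8966).
‖u_2‖ = 2.0426, so q_2 = (0.3883, 0.8103, 0.4389).
r_{13} = q_1·a_3 = 2.4140; r_{23} = q_2·a_3 = 1.0635.
u_3 = a_3 − 2.4140·q_1 − 1.0635·q_2 = (2.3802, 0.7934, -3.5702).
r_{33} = ‖u_3‖ = 4.3636.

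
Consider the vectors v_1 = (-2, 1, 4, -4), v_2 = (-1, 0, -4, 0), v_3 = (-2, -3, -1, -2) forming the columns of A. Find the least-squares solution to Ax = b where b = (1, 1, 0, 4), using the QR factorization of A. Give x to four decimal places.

v_1 = (-2, 1, 4, -4); ‖v_1‖ = 6.0828, so e_1 = (-0.3288, 0.1644, 0.6576, -0.6576).
e_1·v_2 = (-0.3288)·(-1) + 0.1644·0 + 0.6576·(-4) + (-0.6576)·0 = -2.3016.
u_2 = v_2 + 2.3016·e_1 = (-1.7568, 0.3784, -2.4865, -1.5135).
‖u_2‖ = 3.4209, so e_2 = (-0.5135, 0.1106, -0.7268, -0.4424).
e_1·v_3 = (-0.3288)·(-2) + 0.1644·(-3) + 0.6576·(-1) + (-0.6576)·(-2) = 0.8220; e_2·v_3 = (-0.5135)·(-2) + 0.1106·(-3) + (-0.7268)·(-1) + (-0.4424)·(-2) = 2.3069.
u_3 = v_3 − 0.8220·e_1 − 2.3069·e_2 = (-0.5450, -3.3903, 0.1363, -0.4388).
‖u_3‖ = 3.4644, so e_3 = (-0.1573, -0.9786, 0.0393, -0.1267).
Qᵀb = (-2.7948, -2.1726, -1.6426).
Back-substitute: x_3 = -1.6426/3.4644 = -0.4741.
x_2 = (-2.1726 − 2.3069·(-0.4741))/3.4209 = -0.3154.
x_1 = (-2.7948 + 2.3016·(-0.3154) − 0.8220·(-0.4741))/6.0828 = -0.5147.

x = (-0.5147, -0.3154, -0.4741)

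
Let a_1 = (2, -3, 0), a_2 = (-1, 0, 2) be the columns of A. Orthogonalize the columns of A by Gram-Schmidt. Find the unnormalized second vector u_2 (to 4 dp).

a_1 = (2, -3, 0); ‖a_1‖ = 3.6056, so e_1 = (0.5547, -0.8321, 0.0000).
e_1·a_2 = 0.5547·(-1) + (-0.8321)·0 + 0.0000·2 = -0.5547.
u_2 = a_2 + 0.5547·e_1 = (-0.6923, -0.4615, 2.0000).

u_2 = (-0.6923, -0.4615, 2.0000)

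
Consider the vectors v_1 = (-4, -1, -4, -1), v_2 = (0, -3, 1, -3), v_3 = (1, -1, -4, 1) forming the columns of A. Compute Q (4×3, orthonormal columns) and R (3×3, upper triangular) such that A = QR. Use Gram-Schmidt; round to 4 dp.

v_1 = (-4, -1, -4, -1); ‖v_1‖ = 5.8310, so q_1 = (-0.6860, -0.1715, -0.6860, -0.1715).
q_1·v_2 = (-0.6860)·0 + (-0.1715)·(-3) + (-0.6860)·1 + (-0.1715)·(-3) = 0.3430.
u_2 = v_2 − 0.3430·q_1 = (0.2353, -2.9412, 1.2353, -2.9412).
‖u_2‖ = 4.3454, so q_2 = (0.0541, -0.6769, 0.2843, -0.6769).
q_1·v_3 = (-0.6860)·1 + (-0.1715)·(-1) + (-0.6860)·(-4) + (-0.1715)·1 = 2.0580; q_2·v_3 = 0.0541·1 + (-0.6769)·(-1) + 0.2843·(-4) + (-0.6769)·1 = -1.0830.
u_3 = v_3 − 2.0580·q_1 + 1.0830·q_2 = (2.4704, -1.3801, -2.2804, 0.6199).
‖u_3‖ = 3.6867, so q_3 = (0.6701, -0.3743, -0.6185, 0.1682).

Q = [[-0.6860, 0.0541, 0.6701], [-0.1715, -0.6769, -0.3743], [-0.6860, 0.2843, -0.6185], [-0.1715, -0.6769, 0.1682]], R = [[5.8310, 0.3430, 2.0580], [0.0000, 4.3454, -1.0830], [0.0000, 0.0000, 3.6867]]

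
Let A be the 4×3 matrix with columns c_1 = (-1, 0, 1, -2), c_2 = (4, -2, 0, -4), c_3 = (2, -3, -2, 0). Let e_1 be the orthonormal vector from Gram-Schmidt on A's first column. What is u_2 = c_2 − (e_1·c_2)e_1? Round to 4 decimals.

c_1 = (-1, 0, 1, -2); ‖c_1‖ = 2.4495, so e_1 = (-0.4082, 0.0000, 0.4082, -0.8165).
e_1·c_2 = (-0.4082)·4 + 0.0000·(-2) + 0.4082·0 + (-0.8165)·(-4) = 1.6330.
u_2 = c_2 − 1.6330·e_1 = (4.6667, -2.0000, -0.6667, -2.6667).

u_2 = (4.6667, -2.0000, -0.6667, -2.6667)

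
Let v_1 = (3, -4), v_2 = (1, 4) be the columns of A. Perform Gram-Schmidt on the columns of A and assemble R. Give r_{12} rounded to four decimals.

r_{12} = -2.6000

e_1 = v_1/‖v_1‖ = (3, -4)/5.0000 = (0.6000, -0.8000).
r_{12} = e_1·v_2 = -2.6000.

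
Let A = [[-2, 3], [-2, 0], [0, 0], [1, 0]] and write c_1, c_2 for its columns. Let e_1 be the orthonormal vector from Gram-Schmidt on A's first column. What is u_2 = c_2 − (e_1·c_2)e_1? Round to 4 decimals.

c_1 = (-2, -2, 0, 1); ‖c_1‖ = 3.0000, so e_1 = (-0.6667, -0.6667, 0.0000, 0.3333).
e_1·c_2 = (-0.6667)·3 + (-0.6667)·0 + 0.0000·0 + 0.3333·0 = -2.0000.
u_2 = c_2 + 2.0000·e_1 = (1.6667, -1.3333, 0.0000, 0.6667).

u_2 = (1.6667, -1.3333, 0.0000, 0.6667)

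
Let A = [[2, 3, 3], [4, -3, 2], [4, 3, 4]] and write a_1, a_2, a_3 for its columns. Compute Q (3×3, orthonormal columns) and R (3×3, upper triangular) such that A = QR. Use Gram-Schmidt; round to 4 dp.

e_1 = a_1/‖a_1‖ = (2, 4, 4)/6.0000 = (0.3333, 0.6667, 0.6667).
r_{12} = e_1·a_2 = 1.0000.
u_2 = a_2 − 1.0000·e_1 = (2.6667, -3.6667, 2.3333).
‖u_2‖ = 5.0990, so e_2 = (0.5230, -0.7191, 0.4576).
r_{13} = e_1·a_3 = 5.0000; r_{23} = e_2·a_3 = 1.9612.
u_3 = a_3 − 5.0000·e_1 − 1.9612·e_2 = (0.3077, 0.0769, -0.2308).
‖u_3‖ = 0.3922, so e_3 = (0.7845, 0.1961, -0.5883).

Q = [[0.3333, 0.5230, 0.7845], [0.6667, -0.7191, 0.1961], [0.6667, 0.4576, -0.5883]], R = [[6.0000, 1.0000, 5.0000], [0.0000, 5.0990, 1.9612], [0.0000, 0.0000, 0.3922]]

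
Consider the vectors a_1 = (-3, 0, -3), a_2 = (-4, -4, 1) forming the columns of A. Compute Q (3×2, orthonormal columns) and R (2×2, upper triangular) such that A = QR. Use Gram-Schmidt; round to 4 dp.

e_1 = a_1/‖a_1‖ = (-3, 0, -3)/4.2426 = (-0.7071, 0.0000, -0.7071).
r_{12} = e_1·a_2 = 2.1213.
u_2 = a_2 − 2.1213·e_1 = (-2.5000, -4.0000, 2.5000).
‖u_2‖ = 5.3385, so e_2 = (-0.4683, -0.7493, 0.4683).

Q = [[-0.7071, -0.4683], [0.0000, -0.7493], [-0.7071, 0.4683]], R = [[4.2426, 2.1213], [0.0000, 5.3385]]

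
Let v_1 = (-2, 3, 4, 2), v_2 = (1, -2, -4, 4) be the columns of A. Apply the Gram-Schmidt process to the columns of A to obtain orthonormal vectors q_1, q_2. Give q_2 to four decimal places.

q_2 = (0.0056, -0.1009, -0.3811, 0.9190)

v_1 = (-2, 3, 4, 2); ‖v_1‖ = 5.7446, so q_1 = (-0.3482, 0.5222, 0.6963, 0.3482).
q_1·v_2 = (-0.3482)·1 + 0.5222·(-2) + 0.6963·(-4) + 0.3482·4 = -2.7852.
u_2 = v_2 + 2.7852·q_1 = (0.0303, -0.5455, -2.0606, 4.9697).
‖u_2‖ = 5.4076, so q_2 = (0.0056, -0.1009, -0.3811, 0.9190).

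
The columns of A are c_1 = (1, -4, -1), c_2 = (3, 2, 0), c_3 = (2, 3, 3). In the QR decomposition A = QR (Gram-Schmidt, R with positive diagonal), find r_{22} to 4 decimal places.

r_{22} = 3.4075

e_1 = c_1/‖c_1‖ = (1, -4, -1)/4.2426 = (0.2357, -0.9428, -0.2357).
r_{12} = e_1·c_2 = -1.1785.
u_2 = c_2 + 1.1785·e_1 = (3.2778, 0.8889, -0.2778).
r_{22} = ‖u_2‖ = 3.4075.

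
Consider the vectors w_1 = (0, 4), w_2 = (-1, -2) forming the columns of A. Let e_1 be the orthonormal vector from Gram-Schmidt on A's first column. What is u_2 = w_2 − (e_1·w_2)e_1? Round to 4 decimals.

u_2 = (-1.0000, 0.0000)

w_1 = (0, 4); ‖w_1‖ = 4.0000, so e_1 = (0.0000, 1.0000).
e_1·w_2 = 0.0000·(-1) + 1.0000·(-2) = -2.0000.
u_2 = w_2 + 2.0000·e_1 = (-1.0000, 0.0000).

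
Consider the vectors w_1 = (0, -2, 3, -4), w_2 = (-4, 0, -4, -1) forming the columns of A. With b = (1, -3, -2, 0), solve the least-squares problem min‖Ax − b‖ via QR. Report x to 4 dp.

w_1 = (0, -2, 3, -4); ‖w_1‖ = 5.3852, so q_1 = (0.0000, -0.3714, 0.5571, -0.7428).
q_1·w_2 = 0.0000·(-4) + (-0.3714)·0 + 0.5571·(-4) + (-0.7428)·(-1) = -1.4856.
u_2 = w_2 + 1.4856·q_1 = (-4.0000, -0.5517, -3.1724, -2.1034).
‖u_2‖ = 5.5492, so q_2 = (-0.7208, -0.0994, -0.5717, -0.3791).
Qᵀb = (0.0000, 0.7208).
Back-substitute: x_2 = 0.7208/5.5492 = 0.1299.
x_1 = (0.0000 + 1.4856·0.1299)/5.3852 = 0.0358.

x = (0.0358, 0.1299)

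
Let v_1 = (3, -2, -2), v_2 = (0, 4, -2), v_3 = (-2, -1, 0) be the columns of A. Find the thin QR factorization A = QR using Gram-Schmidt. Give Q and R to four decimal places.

v_1 = (3, -2, -2); ‖v_1‖ = 4.1231, so e_1 = (0.7276, -0.4851, -0.4851).
e_1·v_2 = 0.7276·0 + (-0.4851)·4 + (-0.4851)·(-2) = -0.9701.
u_2 = v_2 + 0.9701·e_1 = (0.7059, 3.5294, -2.4706).
‖u_2‖ = 4.3656, so e_2 = (0.1617, 0.8085, -0.5659).
e_1·v_3 = 0.7276·(-2) + (-0.4851)·(-1) + (-0.4851)·0 = -0.9701; e_2·v_3 = 0.1617·(-2) + 0.8085·(-1) + (-0.5659)·0 = -1.1318.
u_3 = v_3 + 0.9701·e_1 + 1.1318·e_2 = (-1.1111, -0.5556, -1.1111).
‖u_3‖ = 1.6667, so e_3 = (-0.6667, -0.3333, -0.6667).

Q = [[0.7276, 0.1617, -0.6667], [-0.4851, 0.8085, -0.3333], [-0.4851, -0.5659, -0.6667]], R = [[4.1231, -0.9701, -0.9701], [0.0000, 4.3656, -1.1318], [0.0000, 0.0000, 1.6667]]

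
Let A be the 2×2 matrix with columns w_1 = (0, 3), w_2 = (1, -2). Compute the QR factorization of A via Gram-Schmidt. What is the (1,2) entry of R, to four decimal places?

r_{12} = -2.0000

e_1 = w_1/‖w_1‖ = (0, 3)/3.0000 = (0.0000, 1.0000).
r_{12} = e_1·w_2 = -2.0000.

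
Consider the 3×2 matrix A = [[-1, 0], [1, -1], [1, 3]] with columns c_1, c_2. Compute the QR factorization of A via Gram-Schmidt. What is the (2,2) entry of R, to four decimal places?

q_1 = c_1/‖c_1‖ = (-1, 1, 1)/1.7321 = (-0.5774, 0.5774, 0.5774).
r_{12} = q_1·c_2 = 1.1547.
u_2 = c_2 − 1.1547·q_1 = (0.6667, -1.6667, 2.3333).
r_{22} = ‖u_2‖ = 2.9439.

r_{22} = 2.9439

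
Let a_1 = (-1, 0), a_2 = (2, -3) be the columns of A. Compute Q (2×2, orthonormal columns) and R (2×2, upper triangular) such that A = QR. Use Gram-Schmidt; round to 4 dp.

a_1 = (-1, 0); ‖a_1‖ = 1.0000, so q_1 = (-1.0000, 0.0000).
q_1·a_2 = (-1.0000)·2 + 0.0000·(-3) = -2.0000.
u_2 = a_2 + 2.0000·q_1 = (0.0000, -3.0000).
‖u_2‖ = 3.0000, so q_2 = (0.0000, -1.0000).

Q = [[-1.0000, 0.0000], [0.0000, -1.0000]], R = [[1.0000, -2.0000], [0.0000, 3.0000]]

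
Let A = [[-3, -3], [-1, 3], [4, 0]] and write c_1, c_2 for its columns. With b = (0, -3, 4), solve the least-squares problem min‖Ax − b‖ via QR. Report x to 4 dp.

x = (0.9167, -0.8056)

c_1 = (-3, -1, 4); ‖c_1‖ = 5.0990, so q_1 = (-0.5883, -0.1961, 0.7845).
q_1·c_2 = (-0.5883)·(-3) + (-0.1961)·3 + 0.7845·0 = 1.1767.
u_2 = c_2 − 1.1767·q_1 = (-2.3077, 3.2308, -0.9231).
‖u_2‖ = 4.0762, so q_2 = (-0.5661, 0.7926, -0.2265).
Qᵀb = (3.7262, -3.2836).
Back-substitute: x_2 = -3.2836/4.0762 = -0.8056.
x_1 = (3.7262 − 1.1767·(-0.8056))/5.0990 = 0.9167.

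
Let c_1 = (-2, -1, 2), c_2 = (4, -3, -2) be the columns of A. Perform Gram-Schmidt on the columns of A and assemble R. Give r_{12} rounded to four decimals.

r_{12} = -3.0000

e_1 = c_1/‖c_1‖ = (-2, -1, 2)/3.0000 = (-0.6667, -0.3333, 0.6667).
r_{12} = e_1·c_2 = -3.0000.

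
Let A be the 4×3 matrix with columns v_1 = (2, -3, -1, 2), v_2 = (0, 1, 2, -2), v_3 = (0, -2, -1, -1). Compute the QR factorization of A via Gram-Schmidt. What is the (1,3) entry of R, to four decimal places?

r_{13} = 1.1785

v_1 = (2, -3, -1, 2); ‖v_1‖ = 4.2426, so e_1 = (0.4714, -0.7071, -0.2357, 0.4714).
r_{13} = e_1·v_3 = 1.1785.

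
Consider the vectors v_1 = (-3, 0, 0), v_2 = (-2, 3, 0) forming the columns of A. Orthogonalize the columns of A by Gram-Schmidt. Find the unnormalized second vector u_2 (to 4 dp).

u_2 = (0.0000, 3.0000, 0.0000)

v_1 = (-3, 0, 0); ‖v_1‖ = 3.0000, so q_1 = (-1.0000, 0.0000, 0.0000).
q_1·v_2 = (-1.0000)·(-2) + 0.0000·3 + 0.0000·0 = 2.0000.
u_2 = v_2 − 2.0000·q_1 = (0.0000, 3.0000, 0.0000).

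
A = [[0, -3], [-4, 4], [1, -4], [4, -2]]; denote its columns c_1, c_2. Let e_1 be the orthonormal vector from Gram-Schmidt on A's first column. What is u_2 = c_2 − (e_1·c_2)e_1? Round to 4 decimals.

c_1 = (0, -4, 1, 4); ‖c_1‖ = 5.7446, so e_1 = (0.0000, -0.6963, 0.1741, 0.6963).
e_1·c_2 = 0.0000·(-3) + (-0.6963)·4 + 0.1741·(-4) + 0.6963·(-2) = -4.8742.
u_2 = c_2 + 4.8742·e_1 = (-3.0000, 0.6061, -3.1515, 1.3939).

u_2 = (-3.0000, 0.6061, -3.1515, 1.3939)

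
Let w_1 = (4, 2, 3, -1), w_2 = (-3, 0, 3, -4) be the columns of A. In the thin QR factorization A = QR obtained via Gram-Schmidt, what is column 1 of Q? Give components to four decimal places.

e_1 = (0.7303, 0.3651, 0.5477, -0.1826)

e_1 = w_1/‖w_1‖ = (4, 2, 3, -1)/5.4772 = (0.7303, 0.3651, 0.5477, -0.1826).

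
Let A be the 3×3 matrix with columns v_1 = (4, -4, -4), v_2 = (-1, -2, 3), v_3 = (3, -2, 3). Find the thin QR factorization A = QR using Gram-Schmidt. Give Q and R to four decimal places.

Q = [[0.5774, -0.0937, 0.8111], [-0.5774, -0.7493, 0.3244], [-0.5774, 0.6556, 0.4867]], R = [[6.9282, -1.1547, 1.1547], [0.0000, 3.5590, 3.1844], [0.0000, 0.0000, 3.2444]]

v_1 = (4, -4, -4); ‖v_1‖ = 6.9282, so q_1 = (0.5774, -0.5774, -0.5774).
q_1·v_2 = 0.5774·(-1) + (-0.5774)·(-2) + (-0.5774)·3 = -1.1547.
u_2 = v_2 + 1.1547·q_1 = (-0.3333, -2.6667, 2.3333).
‖u_2‖ = 3.5590, so q_2 = (-0.0937, -0.7493, 0.6556).
q_1·v_3 = 0.5774·3 + (-0.5774)·(-2) + (-0.5774)·3 = 1.1547; q_2·v_3 = (-0.0937)·3 + (-0.7493)·(-2) + 0.6556·3 = 3.1844.
u_3 = v_3 − 1.1547·q_1 − 3.1844·q_2 = (2.6316, 1.0526, 1.5789).
‖u_3‖ = 3.2444, so q_3 = (0.8111, 0.3244, 0.4867).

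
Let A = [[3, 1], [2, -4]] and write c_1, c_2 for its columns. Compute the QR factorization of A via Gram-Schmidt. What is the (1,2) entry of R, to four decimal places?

c_1 = (3, 2); ‖c_1‖ = 3.6056, so q_1 = (0.8321, 0.5547).
r_{12} = q_1·c_2 = -1.3868.

r_{12} = -1.3868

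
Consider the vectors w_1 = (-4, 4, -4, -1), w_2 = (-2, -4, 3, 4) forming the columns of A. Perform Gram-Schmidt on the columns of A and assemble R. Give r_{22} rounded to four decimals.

w_1 = (-4, 4, -4, -1); ‖w_1‖ = 7.0000, so e_1 = (-0.5714, 0.5714, -0.5714, -0.1429).
e_1·w_2 = (-0.5714)·(-2) + 0.5714·(-4) + (-0.5714)·3 + (-0.1429)·4 = -3.4286.
u_2 = w_2 + 3.4286·e_1 = (-3.9592, -2.0408, 1.0408, 3.5102).
r_{22} = ‖u_2‖ = 5.7658.

r_{22} = 5.7658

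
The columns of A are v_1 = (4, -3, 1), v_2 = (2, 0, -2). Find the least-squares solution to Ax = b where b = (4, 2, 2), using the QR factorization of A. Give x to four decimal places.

x = (0.4186, 0.1860)

v_1 = (4, -3, 1); ‖v_1‖ = 5.0990, so q_1 = (0.7845, -0.5883, 0.1961).
q_1·v_2 = 0.7845·2 + (-0.5883)·0 + 0.1961·(-2) = 1.1767.
u_2 = v_2 − 1.1767·q_1 = (1.0769, 0.6923, -2.2308).
‖u_2‖ = 2.5720, so q_2 = (0.4187, 0.2692, -0.8673).
Qᵀb = (2.3534, 0.4785).
Back-substitute: x_2 = 0.4785/2.5720 = 0.1860.
x_1 = (2.3534 − 1.1767·0.1860)/5.0990 = 0.4186.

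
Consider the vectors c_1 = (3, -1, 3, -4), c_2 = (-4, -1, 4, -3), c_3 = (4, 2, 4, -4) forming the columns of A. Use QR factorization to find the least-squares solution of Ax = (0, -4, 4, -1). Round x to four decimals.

c_1 = (3, -1, 3, -4); ‖c_1‖ = 5.9161, so e_1 = (0.5071, -0.1690, 0.5071, -0.6761).
e_1·c_2 = 0.5071·(-4) + (-0.1690)·(-1) + 0.5071·4 + (-0.6761)·(-3) = 2.1974.
u_2 = c_2 − 2.1974·e_1 = (-5.1143, -0.6286, 2.8857, -1.5143).
‖u_2‖ = 6.0968, so e_2 = (-0.8388, -0.1031, 0.4733, -0.2484).
e_1·c_3 = 0.5071·4 + (-0.1690)·2 + 0.5071·4 + (-0.6761)·(-4) = 6.4232; e_2·c_3 = (-0.8388)·4 + (-0.1031)·2 + 0.4733·4 + (-0.2484)·(-4) = -0.6748.
u_3 = c_3 − 6.4232·e_1 + 0.6748·e_2 = (0.1768, 3.0161, 1.0623, 0.1752).
‖u_3‖ = 3.2074, so e_3 = (0.0551, 0.9404, 0.3312, 0.0546).
Qᵀb = (3.3806, 2.5540, -2.4913).
Back-substitute: x_3 = -2.4913/3.2074 = -0.7767.
x_2 = (2.5540 + 0.6748·(-0.7767))/6.0968 = 0.3329.
x_1 = (3.3806 − 2.1974·0.3329 − 6.4232·(-0.7767))/5.9161 = 1.2911.

x = (1.2911, 0.3329, -0.7767)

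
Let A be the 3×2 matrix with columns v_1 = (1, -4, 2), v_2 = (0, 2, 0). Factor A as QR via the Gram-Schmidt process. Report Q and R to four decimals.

v_1 = (1, -4, 2); ‖v_1‖ = 4.5826, so q_1 = (0.2182, -0.8729, 0.4364).
q_1·v_2 = 0.2182·0 + (-0.8729)·2 + 0.4364·0 = -1.7457.
u_2 = v_2 + 1.7457·q_1 = (0.3810, 0.4762, 0.7619).
‖u_2‖ = 0.9759, so q_2 = (0.3904, 0.4880, 0.7807).

Q = [[0.2182, 0.3904], [-0.8729, 0.4880], [0.4364, 0.7807]], R = [[4.5826, -1.7457], [0.0000, 0.9759]]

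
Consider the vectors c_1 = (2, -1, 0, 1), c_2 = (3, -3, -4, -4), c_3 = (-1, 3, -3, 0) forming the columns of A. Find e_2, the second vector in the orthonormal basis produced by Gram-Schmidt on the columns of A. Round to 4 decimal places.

c_1 = (2, -1, 0, 1); ‖c_1‖ = 2.4495, so e_1 = (0.8165, -0.4082, 0.0000, 0.4082).
e_1·c_2 = 0.8165·3 + (-0.4082)·(-3) + 0.0000·(-4) + 0.4082·(-4) = 2.0412.
u_2 = c_2 − 2.0412·e_1 = (1.3333, -2.1667, -4.0000, -4.8333).
‖u_2‖ = 6.7700, so e_2 = (0.1969, -0.3200, -0.5908, -0.7139).

e_2 = (0.1969, -0.3200, -0.5908, -0.7139)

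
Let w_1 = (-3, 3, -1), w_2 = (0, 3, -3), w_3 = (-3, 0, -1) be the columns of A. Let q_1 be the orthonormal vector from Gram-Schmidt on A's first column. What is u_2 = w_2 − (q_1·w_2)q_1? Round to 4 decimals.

u_2 = (1.8947, 1.1053, -2.3684)

q_1 = w_1/‖w_1‖ = (-3, 3, -1)/4.3589 = (-0.6882, 0.6882, -0.2294).
r_{12} = q_1·w_2 = 2.7530.
u_2 = w_2 − 2.7530·q_1 = (1.8947, 1.1053, -2.3684).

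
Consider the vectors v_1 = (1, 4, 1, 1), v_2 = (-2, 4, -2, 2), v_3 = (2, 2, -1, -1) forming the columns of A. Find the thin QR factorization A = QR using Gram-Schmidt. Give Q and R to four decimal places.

v_1 = (1, 4, 1, 1); ‖v_1‖ = 4.3589, so q_1 = (0.2294, 0.9177, 0.2294, 0.2294).
q_1·v_2 = 0.2294·(-2) + 0.9177·4 + 0.2294·(-2) + 0.2294·2 = 3.2118.
u_2 = v_2 − 3.2118·q_1 = (-2.7368, 1.0526, -2.7368, 1.2632).
‖u_2‖ = 4.2053, so q_2 = (-0.6508, 0.2503, -0.6508, 0.3004).
q_1·v_3 = 0.2294·2 + 0.9177·2 + 0.2294·(-1) + 0.2294·(-1) = 1.8353; q_2·v_3 = (-0.6508)·2 + 0.2503·2 + (-0.6508)·(-1) + 0.3004·(-1) = -0.4506.
u_3 = v_3 − 1.8353·q_1 + 0.4506·q_2 = (1.2857, 0.4286, -1.7143, -1.2857).
‖u_3‖ = 2.5355, so q_3 = (0.5071, 0.1690, -0.6761, -0.5071).

Q = [[0.2294, -0.6508, 0.5071], [0.9177, 0.2503, 0.1690], [0.2294, -0.6508, -0.6761], [0.2294, 0.3004, -0.5071]], R = [[4.3589, 3.2118, 1.8353], [0.0000, 4.2053, -0.4506], [0.0000, 0.0000, 2.5355]]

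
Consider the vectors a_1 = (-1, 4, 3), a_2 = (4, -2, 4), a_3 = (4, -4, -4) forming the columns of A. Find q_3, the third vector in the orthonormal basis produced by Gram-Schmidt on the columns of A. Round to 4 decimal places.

a_1 = (-1, 4, 3); ‖a_1‖ = 5.0990, so q_1 = (-0.1961, 0.7845, 0.5883).
q_1·a_2 = (-0.1961)·4 + 0.7845·(-2) + 0.5883·4 = 0.0000.
u_2 = a_2 + 0.0000·q_1 = (4.0000, -2.0000, 4.0000).
‖u_2‖ = 6.0000, so q_2 = (0.6667, -0.3333, 0.6667).
q_1·a_3 = (-0.1961)·4 + 0.7845·(-4) + 0.5883·(-4) = -6.2757; q_2·a_3 = 0.6667·4 + (-0.3333)·(-4) + 0.6667·(-4) = 1.3333.
u_3 = a_3 + 6.2757·q_1 − 1.3333·q_2 = (1.8803, 1.3675, -1.1966).
‖u_3‖ = 2.6149, so q_3 = (0.7191, 0.5230, -0.4576).

q_3 = (0.7191, 0.5230, -0.4576)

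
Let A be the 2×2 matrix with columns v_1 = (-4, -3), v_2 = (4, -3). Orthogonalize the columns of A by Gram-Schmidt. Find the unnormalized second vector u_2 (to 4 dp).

q_1 = v_1/‖v_1‖ = (-4, -3)/5.0000 = (-0.8000, -0.6000).
r_{12} = q_1·v_2 = -1.4000.
u_2 = v_2 + 1.4000·q_1 = (2.8800, -3.8400).

u_2 = (2.8800, -3.8400)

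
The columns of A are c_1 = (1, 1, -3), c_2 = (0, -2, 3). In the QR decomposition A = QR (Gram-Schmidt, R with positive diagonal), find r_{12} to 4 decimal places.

c_1 = (1, 1, -3); ‖c_1‖ = 3.3166, so e_1 = (0.3015, 0.3015, -0.9045).
r_{12} = e_1·c_2 = -3.3166.

r_{12} = -3.3166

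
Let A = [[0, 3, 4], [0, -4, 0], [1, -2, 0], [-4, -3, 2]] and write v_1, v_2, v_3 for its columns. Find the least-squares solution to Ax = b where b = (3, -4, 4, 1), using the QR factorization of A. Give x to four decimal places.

x = (0.2348, 0.1903, 0.7368)

v_1 = (0, 0, 1, -4); ‖v_1‖ = 4.1231, so e_1 = (0.0000, 0.0000, 0.2425, -0.9701).
e_1·v_2 = 0.0000·3 + 0.0000·(-4) + 0.2425·(-2) + (-0.9701)·(-3) = 2.4254.
u_2 = v_2 − 2.4254·e_1 = (3.0000, -4.0000, -2.5882, -0.6471).
‖u_2‖ = 5.6672, so e_2 = (0.5294, -0.7058, -0.4567, -0.1142).
e_1·v_3 = 0.0000·4 + 0.0000·0 + 0.2425·0 + (-0.9701)·2 = -1.9403; e_2·v_3 = 0.5294·4 + (-0.7058)·0 + (-0.4567)·0 + (-0.1142)·2 = 1.8891.
u_3 = v_3 + 1.9403·e_1 − 1.8891·e_2 = (3.0000, 1.3333, 1.3333, 0.3333).
‖u_3‖ = 3.5590, so e_3 = (0.8429, 0.3746, 0.3746, 0.0937).
Qᵀb = (0.0000, 2.4703, 2.6224).
Back-substitute: x_3 = 2.6224/3.5590 = 0.7368.
x_2 = (2.4703 − 1.8891·0.7368)/5.6672 = 0.1903.
x_1 = (0.0000 − 2.4254·0.1903 + 1.9403·0.7368)/4.1231 = 0.2348.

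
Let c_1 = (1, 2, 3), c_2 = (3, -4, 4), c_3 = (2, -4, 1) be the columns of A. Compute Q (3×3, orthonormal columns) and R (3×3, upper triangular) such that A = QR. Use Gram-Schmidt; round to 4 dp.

e_1 = c_1/‖c_1‖ = (1, 2, 3)/3.7417 = (0.2673, 0.5345, 0.8018).
r_{12} = e_1·c_2 = 1.8708.
u_2 = c_2 − 1.8708·e_1 = (2.5000, -5.0000, 2.5000).
‖u_2‖ = 6.1237, so e_2 = (0.4082, -0.8165, 0.4082).
r_{13} = e_1·c_3 = -0.8018; r_{23} = e_2·c_3 = 4.4907.
u_3 = c_3 + 0.8018·e_1 − 4.4907·e_2 = (0.3810, 0.0952, -0.1905).
‖u_3‖ = 0.4364, so e_3 = (0.8729, 0.2182, -0.4364).

Q = [[0.2673, 0.4082, 0.8729], [0.5345, -0.8165, 0.2182], [0.8018, 0.4082, -0.4364]], R = [[3.7417, 1.8708, -0.8018], [0.0000, 6.1237, 4.4907], [0.0000, 0.0000, 0.4364]]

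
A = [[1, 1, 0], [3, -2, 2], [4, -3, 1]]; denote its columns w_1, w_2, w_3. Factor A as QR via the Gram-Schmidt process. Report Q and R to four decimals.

w_1 = (1, 3, 4); ‖w_1‖ = 5.0990, so q_1 = (0.1961, 0.5883, 0.7845).
q_1·w_2 = 0.1961·1 + 0.5883·(-2) + 0.7845·(-3) = -3.3340.
u_2 = w_2 + 3.3340·q_1 = (1.6538, -0.0385, -0.3846).
‖u_2‖ = 1.6984, so q_2 = (0.9738, -0.0226, -0.2265).
q_1·w_3 = 0.1961·0 + 0.5883·2 + 0.7845·1 = 1.9612; q_2·w_3 = 0.9738·0 + (-0.0226)·2 + (-0.2265)·1 = -0.2717.
u_3 = w_3 − 1.9612·q_1 + 0.2717·q_2 = (-0.1200, 0.8400, -0.6000).
‖u_3‖ = 1.0392, so q_3 = (-0.1155, 0.8083, -0.5774).

Q = [[0.1961, 0.9738, -0.1155], [0.5883, -0.0226, 0.8083], [0.7845, -0.2265, -0.5774]], R = [[5.0990, -3.3340, 1.9612], [0.0000, 1.6984, -0.2717], [0.0000, 0.0000, 1.0392]]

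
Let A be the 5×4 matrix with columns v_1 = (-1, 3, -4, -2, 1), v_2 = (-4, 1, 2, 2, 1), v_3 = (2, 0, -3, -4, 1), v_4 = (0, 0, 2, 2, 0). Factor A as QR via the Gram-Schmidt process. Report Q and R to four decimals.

Q = [[-0.1796, -0.8179, -0.1781, 0.5167], [0.5388, 0.2748, -0.3763, 0.4925], [-0.7184, 0.2939, 0.2413, 0.2987], [-0.3592, 0.3451, -0.6837, 0.1857], [0.1796, 0.2237, 0.5487, 0.6055]], R = [[5.5678, -0.7184, 3.4125, -2.1553], [0.0000, 5.0482, -3.6743, 1.2780], [0.0000, 0.0000, 2.2033, -0.8848], [0.0000, 0.0000, 0.0000, 0.9689]]

v_1 = (-1, 3, -4, -2, 1); ‖v_1‖ = 5.5678, so e_1 = (-0.1796, 0.5388, -0.7184, -0.3592, 0.1796).
e_1·v_2 = (-0.1796)·(-4) + 0.5388·1 + (-0.7184)·2 + (-0.3592)·2 + 0.1796·1 = -0.7184.
u_2 = v_2 + 0.7184·e_1 = (-4.1290, 1.3871, 1.4839, 1.7419, 1.1290).
‖u_2‖ = 5.0482, so e_2 = (-0.8179, 0.2748, 0.2939, 0.3451, 0.2237).
e_1·v_3 = (-0.1796)·2 + 0.5388·0 + (-0.7184)·(-3) + (-0.3592)·(-4) + 0.1796·1 = 3.4125; e_2·v_3 = (-0.8179)·2 + 0.2748·0 + 0.2939·(-3) + 0.3451·(-4) + 0.2237·1 = -3.6743.
u_3 = v_3 − 3.4125·e_1 + 3.6743·e_2 = (-0.3924, -0.8291, 0.5316, -1.5063, 1.2089).
‖u_3‖ = 2.2033, so e_3 = (-0.1781, -0.3763, 0.2413, -0.6837, 0.5487).
e_1·v_4 = (-0.1796)·0 + 0.5388·0 + (-0.7184)·2 + (-0.3592)·2 + 0.1796·0 = -2.1553; e_2·v_4 = (-0.8179)·0 + 0.2748·0 + 0.2939·2 + 0.3451·2 + 0.2237·0 = 1.2780; e_3·v_4 = (-0.1781)·0 + (-0.3763)·0 + 0.2413·2 + (-0.6837)·2 + 0.5487·0 = -0.8848.
u_4 = v_4 + 2.1553·e_1 − 1.2780·e_2 + 0.8848·e_3 = (0.5007, 0.4772, 0.2894, 0.1799, 0.5867).
‖u_4‖ = 0.9689, so e_4 = (0.5167, 0.4925, 0.2987, 0.1857, 0.6055).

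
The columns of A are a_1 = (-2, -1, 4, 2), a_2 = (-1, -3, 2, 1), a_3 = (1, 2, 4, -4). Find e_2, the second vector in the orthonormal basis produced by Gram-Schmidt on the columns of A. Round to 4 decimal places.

a_1 = (-2, -1, 4, 2); ‖a_1‖ = 5.0000, so e_1 = (-0.4000, -0.2000, 0.8000, 0.4000).
e_1·a_2 = (-0.4000)·(-1) + (-0.2000)·(-3) + 0.8000·2 + 0.4000·1 = 3.0000.
u_2 = a_2 − 3.0000·e_1 = (0.2000, -2.4000, -0.4000, -0.2000).
‖u_2‖ = 2.4495, so e_2 = (0.0816, -0.9798, -0.1633, -0.0816).

e_2 = (0.0816, -0.9798, -0.1633, -0.0816)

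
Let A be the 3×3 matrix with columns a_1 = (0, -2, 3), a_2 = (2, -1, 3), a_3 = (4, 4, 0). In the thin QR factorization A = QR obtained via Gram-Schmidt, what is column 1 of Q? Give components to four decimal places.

e_1 = a_1/‖a_1‖ = (0, -2, 3)/3.6056 = (0.0000, -0.5547, 0.8321).

e_1 = (0.0000, -0.5547, 0.8321)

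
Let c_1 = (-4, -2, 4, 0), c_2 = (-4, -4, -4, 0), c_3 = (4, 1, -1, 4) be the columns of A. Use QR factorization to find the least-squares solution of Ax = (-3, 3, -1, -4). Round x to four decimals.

c_1 = (-4, -2, 4, 0); ‖c_1‖ = 6.0000, so q_1 = (-0.6667, -0.3333, 0.6667, 0.0000).
q_1·c_2 = (-0.6667)·(-4) + (-0.3333)·(-4) + 0.6667·(-4) + 0.0000·0 = 1.3333.
u_2 = c_2 − 1.3333·q_1 = (-3.1111, -3.5556, -4.8889, 0.0000).
‖u_2‖ = 6.7987, so q_2 = (-0.4576, -0.5230, -0.7191, 0.0000).
q_1·c_3 = (-0.6667)·4 + (-0.3333)·1 + 0.6667·(-1) + 0.0000·4 = -3.6667; q_2·c_3 = (-0.4576)·4 + (-0.5230)·1 + (-0.7191)·(-1) + 0.0000·4 = -1.6343.
u_3 = c_3 + 3.6667·q_1 + 1.6343·q_2 = (0.8077, -1.0769, 0.2692, 4.0000).
‖u_3‖ = 4.2290, so q_3 = (0.1910, -0.2547, 0.0637, 0.9458).
Qᵀb = (0.3333, 0.5230, -5.1840).
Back-substitute: x_3 = -5.1840/4.2290 = -1.2258.
x_2 = (0.5230 + 1.6343·(-1.2258))/6.7987 = -0.2177.
x_1 = (0.3333 − 1.3333·(-0.2177) + 3.6667·(-1.2258))/6.0000 = -0.6452.

x = (-0.6452, -0.2177, -1.2258)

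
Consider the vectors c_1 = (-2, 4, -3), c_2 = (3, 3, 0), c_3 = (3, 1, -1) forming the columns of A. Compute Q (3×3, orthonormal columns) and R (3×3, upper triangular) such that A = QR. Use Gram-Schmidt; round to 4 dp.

c_1 = (-2, 4, -3); ‖c_1‖ = 5.3852, so q_1 = (-0.3714, 0.7428, -0.5571).
q_1·c_2 = (-0.3714)·3 + 0.7428·3 + (-0.5571)·0 = 1.1142.
u_2 = c_2 − 1.1142·q_1 = (3.4138, 2.1724, 0.6207).
‖u_2‖ = 4.0937, so q_2 = (0.8339, 0.5307, 0.1516).
q_1·c_3 = (-0.3714)·3 + 0.7428·1 + (-0.5571)·(-1) = 0.1857; q_2·c_3 = 0.8339·3 + 0.5307·1 + 0.1516·(-1) = 2.8808.
u_3 = c_3 − 0.1857·q_1 − 2.8808·q_2 = (0.6667, -0.6667, -1.3333).
‖u_3‖ = 1.6330, so q_3 = (0.4082, -0.4082, -0.8165).

Q = [[-0.3714, 0.8339, 0.4082], [0.7428, 0.5307, -0.4082], [-0.5571, 0.1516, -0.8165]], R = [[5.3852, 1.1142, 0.1857], [0.0000, 4.0937, 2.8808], [0.0000, 0.0000, 1.6330]]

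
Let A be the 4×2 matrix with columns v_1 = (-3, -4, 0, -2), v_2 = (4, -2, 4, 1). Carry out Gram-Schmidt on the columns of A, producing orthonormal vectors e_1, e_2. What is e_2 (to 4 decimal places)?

e_1 = v_1/‖v_1‖ = (-3, -4, 0, -2)/5.3852 = (-0.5571, -0.7428, 0.0000, -0.3714).
r_{12} = e_1·v_2 = -1.1142.
u_2 = v_2 + 1.1142·e_1 = (3.3793, -2.8276, 4.0000, 0.5862).
‖u_2‖ = 5.9799, so e_2 = (0.5651, -0.4729, 0.6689, 0.0980).

e_2 = (0.5651, -0.4729, 0.6689, 0.0980)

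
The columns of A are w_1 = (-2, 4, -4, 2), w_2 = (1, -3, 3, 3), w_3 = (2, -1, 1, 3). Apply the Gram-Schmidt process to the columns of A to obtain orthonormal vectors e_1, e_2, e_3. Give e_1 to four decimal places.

w_1 = (-2, 4, -4, 2); ‖w_1‖ = 6.3246, so e_1 = (-0.3162, 0.6325, -0.6325, 0.3162).

e_1 = (-0.3162, 0.6325, -0.6325, 0.3162)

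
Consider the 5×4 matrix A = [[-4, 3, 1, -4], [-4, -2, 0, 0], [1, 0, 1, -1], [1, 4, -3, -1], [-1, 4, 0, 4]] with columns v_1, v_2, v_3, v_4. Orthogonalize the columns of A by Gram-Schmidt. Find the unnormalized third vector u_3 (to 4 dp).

q_1 = v_1/‖v_1‖ = (-4, -4, 1, 1, -1)/5.9161 = (-0.6761, -0.6761, 0.1690, 0.1690, -0.1690).
r_{12} = q_1·v_2 = -0.6761.
u_2 = v_2 + 0.6761·q_1 = (2.5429, -2.4571, 0.1143, 4.1143, 3.8857).
‖u_2‖ = 6.6740, so q_2 = (0.3810, -0.3682, 0.0171, 0.6165, 0.5822).
r_{13} = q_1·v_3 = -1.0142; r_{23} = q_2·v_3 = -1.4513.
u_3 = v_3 + 1.0142·q_1 + 1.4513·q_2 = (0.8672, -1.2200, 1.1963, -1.9339, 0.6735).

u_3 = (0.8672, -1.2200, 1.1963, -1.9339, 0.6735)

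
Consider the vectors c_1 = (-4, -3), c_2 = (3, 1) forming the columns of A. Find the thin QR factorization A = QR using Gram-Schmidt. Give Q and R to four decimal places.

Q = [[-0.8000, 0.6000], [-0.6000, -0.8000]], R = [[5.0000, -3.0000], [0.0000, 1.0000]]

c_1 = (-4, -3); ‖c_1‖ = 5.0000, so e_1 = (-0.8000, -0.6000).
e_1·c_2 = (-0.8000)·3 + (-0.6000)·1 = -3.0000.
u_2 = c_2 + 3.0000·e_1 = (0.6000, -0.8000).
‖u_2‖ = 1.0000, so e_2 = (0.6000, -0.8000).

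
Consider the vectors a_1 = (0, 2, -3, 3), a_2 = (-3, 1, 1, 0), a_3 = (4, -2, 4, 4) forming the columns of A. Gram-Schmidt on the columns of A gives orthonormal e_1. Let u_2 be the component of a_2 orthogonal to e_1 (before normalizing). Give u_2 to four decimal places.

u_2 = (-3.0000, 1.0909, 0.8636, 0.1364)

a_1 = (0, 2, -3, 3); ‖a_1‖ = 4.6904, so e_1 = (0.0000, 0.4264, -0.6396, 0.6396).
e_1·a_2 = 0.0000·(-3) + 0.4264·1 + (-0.6396)·1 + 0.6396·0 = -0.2132.
u_2 = a_2 + 0.2132·e_1 = (-3.0000, 1.0909, 0.8636, 0.1364).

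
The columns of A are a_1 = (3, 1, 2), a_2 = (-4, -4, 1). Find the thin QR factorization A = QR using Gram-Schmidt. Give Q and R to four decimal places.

q_1 = a_1/‖a_1‖ = (3, 1, 2)/3.7417 = (0.8018, 0.2673, 0.5345).
r_{12} = q_1·a_2 = -3.7417.
u_2 = a_2 + 3.7417·q_1 = (-1.0000, -3.0000, 3.0000).
‖u_2‖ = 4.3589, so q_2 = (-0.2294, -0.6882, 0.6882).

Q = [[0.8018, -0.2294], [0.2673, -0.6882], [0.5345, 0.6882]], R = [[3.7417, -3.7417], [0.0000, 4.3589]]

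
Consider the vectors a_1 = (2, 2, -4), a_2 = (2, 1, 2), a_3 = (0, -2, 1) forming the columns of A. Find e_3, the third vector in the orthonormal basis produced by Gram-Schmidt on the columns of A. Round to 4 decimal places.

a_1 = (2, 2, -4); ‖a_1‖ = 4.8990, so e_1 = (0.4082, 0.4082, -0.8165).
e_1·a_2 = 0.4082·2 + 0.4082·1 + (-0.8165)·2 = -0.4082.
u_2 = a_2 + 0.4082·e_1 = (2.1667, 1.1667, 1.6667).
‖u_2‖ = 2.9721, so e_2 = (0.7290, 0.3925, 0.5608).
e_1·a_3 = 0.4082·0 + 0.4082·(-2) + (-0.8165)·1 = -1.6330; e_2·a_3 = 0.7290·0 + 0.3925·(-2) + 0.5608·1 = -0.2243.
u_3 = a_3 + 1.6330·e_1 + 0.2243·e_2 = (0.8302, -1.2453, -0.2075).
‖u_3‖ = 1.5110, so e_3 = (0.5494, -0.8242, -0.1374).

e_3 = (0.5494, -0.8242, -0.1374)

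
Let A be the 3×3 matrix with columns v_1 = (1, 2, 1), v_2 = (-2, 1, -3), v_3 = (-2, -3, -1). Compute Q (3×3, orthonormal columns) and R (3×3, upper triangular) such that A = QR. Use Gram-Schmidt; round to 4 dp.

Q = [[0.4082, -0.4243, -0.8083], [0.8165, 0.5657, 0.1155], [0.4082, -0.7071, 0.5774]], R = [[2.4495, -1.2247, -3.6742], [0.0000, 3.5355, -0.1414], [0.0000, 0.0000, 0.6928]]

v_1 = (1, 2, 1); ‖v_1‖ = 2.4495, so e_1 = (0.4082, 0.8165, 0.4082).
e_1·v_2 = 0.4082·(-2) + 0.8165·1 + 0.4082·(-3) = -1.2247.
u_2 = v_2 + 1.2247·e_1 = (-1.5000, 2.0000, -2.5000).
‖u_2‖ = 3.5355, so e_2 = (-0.4243, 0.5657, -0.7071).
e_1·v_3 = 0.4082·(-2) + 0.8165·(-3) + 0.4082·(-1) = -3.6742; e_2·v_3 = (-0.4243)·(-2) + 0.5657·(-3) + (-0.7071)·(-1) = -0.1414.
u_3 = v_3 + 3.6742·e_1 + 0.1414·e_2 = (-0.5600, 0.0800, 0.4000).
‖u_3‖ = 0.6928, so e_3 = (-0.8083, 0.1155, 0.5774).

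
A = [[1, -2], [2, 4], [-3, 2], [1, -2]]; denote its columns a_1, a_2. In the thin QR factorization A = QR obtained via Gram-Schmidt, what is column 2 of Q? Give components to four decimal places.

a_1 = (1, 2, -3, 1); ‖a_1‖ = 3.8730, so e_1 = (0.2582, 0.5164, -0.7746, 0.2582).
e_1·a_2 = 0.2582·(-2) + 0.5164·4 + (-0.7746)·2 + 0.2582·(-2) = -0.5164.
u_2 = a_2 + 0.5164·e_1 = (-1.8667, 4.2667, 1.6000, -1.8667).
‖u_2‖ = 5.2662, so e_2 = (-0.3545, 0.8102, 0.3038, -0.3545).

e_2 = (-0.3545, 0.8102, 0.3038, -0.3545)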